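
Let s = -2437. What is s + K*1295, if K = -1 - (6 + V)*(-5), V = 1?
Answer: 41593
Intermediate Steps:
K = 34 (K = -1 - (6 + 1)*(-5) = -1 - 7*(-5) = -1 - 1*(-35) = -1 + 35 = 34)
s + K*1295 = -2437 + 34*1295 = -2437 + 44030 = 41593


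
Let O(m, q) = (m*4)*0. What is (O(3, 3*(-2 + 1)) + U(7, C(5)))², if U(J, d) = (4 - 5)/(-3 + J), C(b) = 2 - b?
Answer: 1/16 ≈ 0.062500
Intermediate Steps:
O(m, q) = 0 (O(m, q) = (4*m)*0 = 0)
U(J, d) = -1/(-3 + J)
(O(3, 3*(-2 + 1)) + U(7, C(5)))² = (0 - 1/(-3 + 7))² = (0 - 1/4)² = (0 - 1*¼)² = (0 - ¼)² = (-¼)² = 1/16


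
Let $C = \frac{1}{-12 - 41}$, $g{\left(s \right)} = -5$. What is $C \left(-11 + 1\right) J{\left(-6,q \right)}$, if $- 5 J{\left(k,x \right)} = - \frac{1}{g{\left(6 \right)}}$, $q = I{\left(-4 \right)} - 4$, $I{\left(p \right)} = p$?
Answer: $- \frac{2}{265} \approx -0.0075472$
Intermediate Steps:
$q = -8$ ($q = -4 - 4 = -8$)
$C = - \frac{1}{53}$ ($C = \frac{1}{-53} = - \frac{1}{53} \approx -0.018868$)
$J{\left(k,x \right)} = - \frac{1}{25}$ ($J{\left(k,x \right)} = - \frac{\left(-1\right) \frac{1}{-5}}{5} = - \frac{\left(-1\right) \left(- \frac{1}{5}\right)}{5} = \left(- \frac{1}{5}\right) \frac{1}{5} = - \frac{1}{25}$)
$C \left(-11 + 1\right) J{\left(-6,q \right)} = - \frac{-11 + 1}{53} \left(- \frac{1}{25}\right) = \left(- \frac{1}{53}\right) \left(-10\right) \left(- \frac{1}{25}\right) = \frac{10}{53} \left(- \frac{1}{25}\right) = - \frac{2}{265}$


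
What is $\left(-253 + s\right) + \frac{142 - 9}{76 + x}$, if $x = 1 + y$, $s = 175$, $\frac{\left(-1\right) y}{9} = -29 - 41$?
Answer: $- \frac{7859}{101} \approx -77.812$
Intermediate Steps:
$y = 630$ ($y = - 9 \left(-29 - 41\right) = \left(-9\right) \left(-70\right) = 630$)
$x = 631$ ($x = 1 + 630 = 631$)
$\left(-253 + s\right) + \frac{142 - 9}{76 + x} = \left(-253 + 175\right) + \frac{142 - 9}{76 + 631} = -78 + \frac{133}{707} = -78 + 133 \cdot \frac{1}{707} = -78 + \frac{19}{101} = - \frac{7859}{101}$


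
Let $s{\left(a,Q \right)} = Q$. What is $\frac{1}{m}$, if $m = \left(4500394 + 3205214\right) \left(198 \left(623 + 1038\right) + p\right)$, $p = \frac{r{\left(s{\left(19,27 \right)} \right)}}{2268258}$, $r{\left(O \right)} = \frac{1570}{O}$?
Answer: $\frac{10207161}{25867037911452468424} \approx 3.946 \cdot 10^{-13}$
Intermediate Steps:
$p = \frac{785}{30621483}$ ($p = \frac{1570 \cdot \frac{1}{27}}{2268258} = 1570 \cdot \frac{1}{27} \cdot \frac{1}{2268258} = \frac{1570}{27} \cdot \frac{1}{2268258} = \frac{785}{30621483} \approx 2.5636 \cdot 10^{-5}$)
$m = \frac{25867037911452468424}{10207161}$ ($m = \left(4500394 + 3205214\right) \left(198 \left(623 + 1038\right) + \frac{785}{30621483}\right) = 7705608 \left(198 \cdot 1661 + \frac{785}{30621483}\right) = 7705608 \left(328878 + \frac{785}{30621483}\right) = 7705608 \cdot \frac{10070732086859}{30621483} = \frac{25867037911452468424}{10207161} \approx 2.5342 \cdot 10^{12}$)
$\frac{1}{m} = \frac{1}{\frac{25867037911452468424}{10207161}} = \frac{10207161}{25867037911452468424}$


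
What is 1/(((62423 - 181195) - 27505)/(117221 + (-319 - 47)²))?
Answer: -251177/146277 ≈ -1.7171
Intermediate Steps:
1/(((62423 - 181195) - 27505)/(117221 + (-319 - 47)²)) = 1/((-118772 - 27505)/(117221 + (-366)²)) = 1/(-146277/(117221 + 133956)) = 1/(-146277/251177) = -251177/146277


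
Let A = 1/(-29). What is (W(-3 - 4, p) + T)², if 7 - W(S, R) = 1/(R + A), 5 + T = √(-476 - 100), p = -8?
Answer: -31025439/54289 + 23760*I/233 ≈ -571.49 + 101.97*I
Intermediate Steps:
T = -5 + 24*I (T = -5 + √(-476 - 100) = -5 + √(-576) = -5 + 24*I ≈ -5.0 + 24.0*I)
A = -1/29 ≈ -0.034483
W(S, R) = 7 - 1/(-1/29 + R) (W(S, R) = 7 - 1/(R - 1/29) = 7 - 1/(-1/29 + R))
(W(-3 - 4, p) + T)² = ((-36 + 203*(-8))/(-1 + 29*(-8)) + (-5 + 24*I))² = ((-36 - 1624)/(-1 - 232) + (-5 + 24*I))² = (-1660/(-233) + (-5 + 24*I))² = (-1/233*(-1660) + (-5 + 24*I))² = (1660/233 + (-5 + 24*I))² = (495/233 + 24*I)²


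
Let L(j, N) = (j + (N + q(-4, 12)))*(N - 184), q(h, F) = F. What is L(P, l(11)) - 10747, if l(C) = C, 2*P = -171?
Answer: 131/2 ≈ 65.500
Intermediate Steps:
P = -171/2 (P = (1/2)*(-171) = -171/2 ≈ -85.500)
L(j, N) = (-184 + N)*(12 + N + j) (L(j, N) = (j + (N + 12))*(N - 184) = (j + (12 + N))*(-184 + N) = (12 + N + j)*(-184 + N) = (-184 + N)*(12 + N + j))
L(P, l(11)) - 10747 = (-2208 + 11**2 - 184*(-171/2) - 172*11 + 11*(-171/2)) - 10747 = (-2208 + 121 + 15732 - 1892 - 1881/2) - 10747 = 21625/2 - 10747 = 131/2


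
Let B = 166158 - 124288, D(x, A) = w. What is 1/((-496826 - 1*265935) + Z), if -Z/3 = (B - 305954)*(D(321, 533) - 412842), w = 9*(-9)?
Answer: -1/327139835357 ≈ -3.0568e-12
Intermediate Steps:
w = -81
D(x, A) = -81
B = 41870
Z = -327139072596 (Z = -3*(41870 - 305954)*(-81 - 412842) = -(-792252)*(-412923) = -3*109046357532 = -327139072596)
1/((-496826 - 1*265935) + Z) = 1/((-496826 - 1*265935) - 327139072596) = 1/((-496826 - 265935) - 327139072596) = 1/(-762761 - 327139072596) = 1/(-327139835357) = -1/327139835357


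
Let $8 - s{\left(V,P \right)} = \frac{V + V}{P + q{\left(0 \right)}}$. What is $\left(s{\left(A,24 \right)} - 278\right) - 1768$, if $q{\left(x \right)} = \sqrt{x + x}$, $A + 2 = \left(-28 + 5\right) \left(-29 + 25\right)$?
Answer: $- \frac{4091}{2} \approx -2045.5$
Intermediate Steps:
$A = 90$ ($A = -2 + \left(-28 + 5\right) \left(-29 + 25\right) = -2 - -92 = -2 + 92 = 90$)
$q{\left(x \right)} = \sqrt{2} \sqrt{x}$ ($q{\left(x \right)} = \sqrt{2 x} = \sqrt{2} \sqrt{x}$)
$s{\left(V,P \right)} = 8 - \frac{2 V}{P}$ ($s{\left(V,P \right)} = 8 - \frac{V + V}{P + \sqrt{2} \sqrt{0}} = 8 - \frac{2 V}{P + \sqrt{2} \cdot 0} = 8 - \frac{2 V}{P + 0} = 8 - \frac{2 V}{P}$)
$\left(s{\left(A,24 \right)} - 278\right) - 1768 = \left(\left(8 - \frac{180}{24}\right) - 278\right) - 1768 = \left(\left(8 - 180 \cdot \frac{1}{24}\right) - 278\right) - 1768 = \left(\left(8 - \frac{15}{2}\right) - 278\right) - 1768 = \left(\frac{1}{2} - 278\right) - 1768 = - \frac{555}{2} - 1768 = - \frac{4091}{2}$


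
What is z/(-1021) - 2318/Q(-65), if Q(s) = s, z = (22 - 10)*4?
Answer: 2363558/66365 ≈ 35.615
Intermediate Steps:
z = 48 (z = 12*4 = 48)
z/(-1021) - 2318/Q(-65) = 48/(-1021) - 2318/(-65) = 48*(-1/1021) - 2318*(-1/65) = -48/1021 + 2318/65 = 2363558/66365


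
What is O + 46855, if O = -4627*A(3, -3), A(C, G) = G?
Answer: 60736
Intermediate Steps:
O = 13881 (O = -4627*(-3) = 13881)
O + 46855 = 13881 + 46855 = 60736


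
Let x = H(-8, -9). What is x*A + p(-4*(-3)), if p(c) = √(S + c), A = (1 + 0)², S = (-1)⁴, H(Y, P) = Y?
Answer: -8 + √13 ≈ -4.3944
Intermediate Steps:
S = 1
x = -8
A = 1 (A = 1² = 1)
p(c) = √(1 + c)
x*A + p(-4*(-3)) = -8*1 + √(1 - 4*(-3)) = -8 + √(1 + 12) = -8 + √13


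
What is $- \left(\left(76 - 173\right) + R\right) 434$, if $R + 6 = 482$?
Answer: $-164486$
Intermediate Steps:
$R = 476$ ($R = -6 + 482 = 476$)
$- \left(\left(76 - 173\right) + R\right) 434 = - \left(\left(76 - 173\right) + 476\right) 434 = - \left(-97 + 476\right) 434 = - 379 \cdot 434 = \left(-1\right) 164486 = -164486$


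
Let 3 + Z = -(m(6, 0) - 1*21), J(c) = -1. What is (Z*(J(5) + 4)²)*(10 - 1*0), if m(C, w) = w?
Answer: 1620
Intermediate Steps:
Z = 18 (Z = -3 - (0 - 1*21) = -3 - (0 - 21) = -3 - 1*(-21) = -3 + 21 = 18)
(Z*(J(5) + 4)²)*(10 - 1*0) = (18*(-1 + 4)²)*(10 - 1*0) = (18*3²)*(10 + 0) = (18*9)*10 = 162*10 = 1620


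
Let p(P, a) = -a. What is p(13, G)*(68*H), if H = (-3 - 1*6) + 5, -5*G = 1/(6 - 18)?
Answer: 68/15 ≈ 4.5333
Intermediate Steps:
G = 1/60 (G = -1/(5*(6 - 18)) = -1/5/(-12) = -1/5*(-1/12) = 1/60 ≈ 0.016667)
H = -4 (H = (-3 - 6) + 5 = -9 + 5 = -4)
p(13, G)*(68*H) = (-1*1/60)*(68*(-4)) = -1/60*(-272) = 68/15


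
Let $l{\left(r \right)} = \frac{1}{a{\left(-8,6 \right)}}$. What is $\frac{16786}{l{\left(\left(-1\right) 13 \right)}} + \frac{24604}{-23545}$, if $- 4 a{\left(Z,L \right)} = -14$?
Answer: $\frac{1383267691}{23545} \approx 58750.0$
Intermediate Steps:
$a{\left(Z,L \right)} = \frac{7}{2}$ ($a{\left(Z,L \right)} = \left(- \frac{1}{4}\right) \left(-14\right) = \frac{7}{2}$)
$l{\left(r \right)} = \frac{2}{7}$ ($l{\left(r \right)} = \frac{1}{\frac{7}{2}} = \frac{2}{7}$)
$\frac{16786}{l{\left(\left(-1\right) 13 \right)}} + \frac{24604}{-23545} = \frac{16786}{\frac{2}{7}} + \frac{24604}{-23545} = 16786 \cdot \frac{7}{2} + 24604 \left(- \frac{1}{23545}\right) = 58751 - \frac{24604}{23545} = \frac{1383267691}{23545}$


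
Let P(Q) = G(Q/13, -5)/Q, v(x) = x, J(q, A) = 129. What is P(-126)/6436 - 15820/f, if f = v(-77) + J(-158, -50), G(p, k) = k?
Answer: -3207251815/10542168 ≈ -304.23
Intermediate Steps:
P(Q) = -5/Q
f = 52 (f = -77 + 129 = 52)
P(-126)/6436 - 15820/f = -5/(-126)/6436 - 15820/52 = -5*(-1/126)*(1/6436) - 15820*1/52 = (5/126)*(1/6436) - 3955/13 = 5/810936 - 3955/13 = -3207251815/10542168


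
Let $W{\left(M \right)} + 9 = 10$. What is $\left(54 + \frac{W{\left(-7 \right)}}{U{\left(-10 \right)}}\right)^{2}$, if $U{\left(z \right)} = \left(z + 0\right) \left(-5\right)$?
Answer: $\frac{7295401}{2500} \approx 2918.2$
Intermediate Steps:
$W{\left(M \right)} = 1$ ($W{\left(M \right)} = -9 + 10 = 1$)
$U{\left(z \right)} = - 5 z$ ($U{\left(z \right)} = z \left(-5\right) = - 5 z$)
$\left(54 + \frac{W{\left(-7 \right)}}{U{\left(-10 \right)}}\right)^{2} = \left(54 + 1 \frac{1}{\left(-5\right) \left(-10\right)}\right)^{2} = \left(54 + 1 \cdot \frac{1}{50}\right)^{2} = \left(54 + \frac{1}{50}\right)^{2} = \left(\frac{2701}{50}\right)^{2} = \frac{7295401}{2500}$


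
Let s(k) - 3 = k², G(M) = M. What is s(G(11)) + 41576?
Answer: 41700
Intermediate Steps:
s(k) = 3 + k²
s(G(11)) + 41576 = (3 + 11²) + 41576 = (3 + 121) + 41576 = 124 + 41576 = 41700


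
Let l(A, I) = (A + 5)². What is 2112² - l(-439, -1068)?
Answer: 4272188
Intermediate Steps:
l(A, I) = (5 + A)²
2112² - l(-439, -1068) = 2112² - (5 - 439)² = 4460544 - 1*(-434)² = 4460544 - 1*188356 = 4460544 - 188356 = 4272188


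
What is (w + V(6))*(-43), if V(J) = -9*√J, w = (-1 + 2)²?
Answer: -43 + 387*√6 ≈ 904.95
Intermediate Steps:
w = 1 (w = 1² = 1)
(w + V(6))*(-43) = (1 - 9*√6)*(-43) = -43 + 387*√6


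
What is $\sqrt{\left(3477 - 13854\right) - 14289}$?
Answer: $i \sqrt{24666} \approx 157.05 i$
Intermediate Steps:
$\sqrt{\left(3477 - 13854\right) - 14289} = \sqrt{-10377 - 14289} = \sqrt{-24666} = i \sqrt{24666}$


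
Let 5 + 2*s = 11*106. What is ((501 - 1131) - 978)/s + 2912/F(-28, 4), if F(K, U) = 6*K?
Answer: -7780/387 ≈ -20.103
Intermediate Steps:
s = 1161/2 (s = -5/2 + (11*106)/2 = -5/2 + (½)*1166 = -5/2 + 583 = 1161/2 ≈ 580.50)
((501 - 1131) - 978)/s + 2912/F(-28, 4) = ((501 - 1131) - 978)/(1161/2) + 2912/((6*(-28))) = (-630 - 978)*(2/1161) + 2912/(-168) = -1608*2/1161 + 2912*(-1/168) = -1072/387 - 52/3 = -7780/387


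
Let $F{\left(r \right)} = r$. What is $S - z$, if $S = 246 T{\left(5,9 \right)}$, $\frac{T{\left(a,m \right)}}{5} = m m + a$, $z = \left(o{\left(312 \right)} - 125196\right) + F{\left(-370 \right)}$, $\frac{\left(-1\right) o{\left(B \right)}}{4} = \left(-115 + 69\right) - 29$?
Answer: $231046$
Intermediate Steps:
$o{\left(B \right)} = 300$ ($o{\left(B \right)} = - 4 \left(\left(-115 + 69\right) - 29\right) = - 4 \left(-46 - 29\right) = \left(-4\right) \left(-75\right) = 300$)
$z = -125266$ ($z = \left(300 - 125196\right) - 370 = -124896 - 370 = -125266$)
$T{\left(a,m \right)} = 5 a + 5 m^{2}$ ($T{\left(a,m \right)} = 5 \left(m m + a\right) = 5 \left(m^{2} + a\right) = 5 \left(a + m^{2}\right) = 5 a + 5 m^{2}$)
$S = 105780$ ($S = 246 \left(5 \cdot 5 + 5 \cdot 9^{2}\right) = 246 \left(25 + 5 \cdot 81\right) = 246 \left(25 + 405\right) = 246 \cdot 430 = 105780$)
$S - z = 105780 - -125266 = 105780 + 125266 = 231046$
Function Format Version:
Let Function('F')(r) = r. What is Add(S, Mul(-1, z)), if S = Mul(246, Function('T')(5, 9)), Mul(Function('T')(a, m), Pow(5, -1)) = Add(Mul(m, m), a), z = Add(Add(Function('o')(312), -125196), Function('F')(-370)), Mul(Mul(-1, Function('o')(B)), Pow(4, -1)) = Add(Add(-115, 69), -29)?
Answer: 231046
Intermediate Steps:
Function('o')(B) = 300 (Function('o')(B) = Mul(-4, Add(Add(-115, 69), -29)) = Mul(-4, Add(-46, -29)) = Mul(-4, -75) = 300)
z = -125266 (z = Add(Add(300, -125196), -370) = Add(-124896, -370) = -125266)
Function('T')(a, m) = Add(Mul(5, a), Mul(5, Pow(m, 2))) (Function('T')(a, m) = Mul(5, Add(Mul(m, m), a)) = Mul(5, Add(Pow(m, 2), a)) = Mul(5, Add(a, Pow(m, 2))) = Add(Mul(5, a), Mul(5, Pow(m, 2))))
S = 105780 (S = Mul(246, Add(Mul(5, 5), Mul(5, Pow(9, 2)))) = Mul(246, Add(25, Mul(5, 81))) = Mul(246, Add(25, 405)) = Mul(246, 430) = 105780)
Add(S, Mul(-1, z)) = Add(105780, Mul(-1, -125266)) = Add(105780, 125266) = 231046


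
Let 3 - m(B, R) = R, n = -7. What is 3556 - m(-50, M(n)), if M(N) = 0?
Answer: 3553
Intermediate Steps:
m(B, R) = 3 - R
3556 - m(-50, M(n)) = 3556 - (3 - 1*0) = 3556 - (3 + 0) = 3556 - 1*3 = 3556 - 3 = 3553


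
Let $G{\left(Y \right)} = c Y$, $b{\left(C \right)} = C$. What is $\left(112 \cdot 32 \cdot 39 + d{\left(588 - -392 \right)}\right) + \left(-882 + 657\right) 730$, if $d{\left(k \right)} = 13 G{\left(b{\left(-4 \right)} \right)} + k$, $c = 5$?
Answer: $-23754$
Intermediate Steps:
$G{\left(Y \right)} = 5 Y$
$d{\left(k \right)} = -260 + k$ ($d{\left(k \right)} = 13 \cdot 5 \left(-4\right) + k = 13 \left(-20\right) + k = -260 + k$)
$\left(112 \cdot 32 \cdot 39 + d{\left(588 - -392 \right)}\right) + \left(-882 + 657\right) 730 = \left(112 \cdot 32 \cdot 39 + \left(-260 + \left(588 - -392\right)\right)\right) + \left(-882 + 657\right) 730 = \left(3584 \cdot 39 + \left(-260 + \left(588 + 392\right)\right)\right) - 164250 = \left(139776 + \left(-260 + 980\right)\right) - 164250 = \left(139776 + 720\right) - 164250 = 140496 - 164250 = -23754$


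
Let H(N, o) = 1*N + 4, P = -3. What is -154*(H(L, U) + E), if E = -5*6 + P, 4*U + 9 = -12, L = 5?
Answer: 3696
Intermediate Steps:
U = -21/4 (U = -9/4 + (¼)*(-12) = -9/4 - 3 = -21/4 ≈ -5.2500)
H(N, o) = 4 + N (H(N, o) = N + 4 = 4 + N)
E = -33 (E = -5*6 - 3 = -30 - 3 = -33)
-154*(H(L, U) + E) = -154*((4 + 5) - 33) = -154*(9 - 33) = -154*(-24) = 3696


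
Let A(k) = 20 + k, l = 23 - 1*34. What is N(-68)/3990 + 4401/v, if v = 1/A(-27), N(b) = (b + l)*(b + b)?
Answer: -61454593/1995 ≈ -30804.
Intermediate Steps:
l = -11 (l = 23 - 34 = -11)
N(b) = 2*b*(-11 + b) (N(b) = (b - 11)*(b + b) = (-11 + b)*(2*b) = 2*b*(-11 + b))
v = -⅐ (v = 1/(20 - 27) = 1/(-7) = -⅐ ≈ -0.14286)
N(-68)/3990 + 4401/v = (2*(-68)*(-11 - 68))/3990 + 4401/(-⅐) = (2*(-68)*(-79))*(1/3990) + 4401*(-7) = 10744*(1/3990) - 30807 = 5372/1995 - 30807 = -61454593/1995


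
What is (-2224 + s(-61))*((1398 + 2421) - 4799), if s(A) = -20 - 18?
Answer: 2216760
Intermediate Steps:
s(A) = -38
(-2224 + s(-61))*((1398 + 2421) - 4799) = (-2224 - 38)*((1398 + 2421) - 4799) = -2262*(3819 - 4799) = -2262*(-980) = 2216760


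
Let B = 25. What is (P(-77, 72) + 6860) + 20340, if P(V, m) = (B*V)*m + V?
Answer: -111477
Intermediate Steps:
P(V, m) = V + 25*V*m (P(V, m) = (25*V)*m + V = 25*V*m + V = V + 25*V*m)
(P(-77, 72) + 6860) + 20340 = (-77*(1 + 25*72) + 6860) + 20340 = (-77*(1 + 1800) + 6860) + 20340 = (-77*1801 + 6860) + 20340 = (-138677 + 6860) + 20340 = -131817 + 20340 = -111477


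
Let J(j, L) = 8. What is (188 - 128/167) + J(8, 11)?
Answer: 32604/167 ≈ 195.23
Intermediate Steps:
(188 - 128/167) + J(8, 11) = (188 - 128/167) + 8 = 31268/167 + 8 = 32604/167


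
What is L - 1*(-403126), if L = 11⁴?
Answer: 417767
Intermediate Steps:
L = 14641
L - 1*(-403126) = 14641 - 1*(-403126) = 14641 + 403126 = 417767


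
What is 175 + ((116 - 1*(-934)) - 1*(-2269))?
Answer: 3494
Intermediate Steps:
175 + ((116 - 1*(-934)) - 1*(-2269)) = 175 + ((116 + 934) + 2269) = 175 + (1050 + 2269) = 175 + 3319 = 3494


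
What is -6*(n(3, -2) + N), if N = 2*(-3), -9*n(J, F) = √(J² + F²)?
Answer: 36 + 2*√13/3 ≈ 38.404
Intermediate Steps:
n(J, F) = -√(F² + J²)/9 (n(J, F) = -√(J² + F²)/9 = -√(F² + J²)/9)
N = -6
-6*(n(3, -2) + N) = -6*(-√((-2)² + 3²)/9 - 6) = -6*(-√(4 + 9)/9 - 6) = -6*(-√13/9 - 6) = -6*(-6 - √13/9) = 36 + 2*√13/3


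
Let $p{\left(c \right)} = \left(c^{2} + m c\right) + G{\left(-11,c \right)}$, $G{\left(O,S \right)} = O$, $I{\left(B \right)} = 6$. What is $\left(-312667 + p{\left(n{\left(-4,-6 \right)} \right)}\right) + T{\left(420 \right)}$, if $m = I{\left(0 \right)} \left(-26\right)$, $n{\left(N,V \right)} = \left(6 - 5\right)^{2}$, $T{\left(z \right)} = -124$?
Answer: $-312957$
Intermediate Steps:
$n{\left(N,V \right)} = 1$ ($n{\left(N,V \right)} = 1^{2} = 1$)
$m = -156$ ($m = 6 \left(-26\right) = -156$)
$p{\left(c \right)} = -11 + c^{2} - 156 c$ ($p{\left(c \right)} = \left(c^{2} - 156 c\right) - 11 = -11 + c^{2} - 156 c$)
$\left(-312667 + p{\left(n{\left(-4,-6 \right)} \right)}\right) + T{\left(420 \right)} = \left(-312667 - \left(167 - 1\right)\right) - 124 = \left(-312667 - 166\right) - 124 = -312833 - 124 = -312957$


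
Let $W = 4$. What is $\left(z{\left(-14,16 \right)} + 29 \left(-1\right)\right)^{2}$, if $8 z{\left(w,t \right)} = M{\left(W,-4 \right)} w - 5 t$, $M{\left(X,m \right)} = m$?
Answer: $1024$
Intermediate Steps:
$z{\left(w,t \right)} = - \frac{5 t}{8} - \frac{w}{2}$ ($z{\left(w,t \right)} = \frac{- 4 w - 5 t}{8} = \frac{- 5 t - 4 w}{8} = - \frac{5 t}{8} - \frac{w}{2}$)
$\left(z{\left(-14,16 \right)} + 29 \left(-1\right)\right)^{2} = \left(\left(\left(- \frac{5}{8}\right) 16 - -7\right) + 29 \left(-1\right)\right)^{2} = \left(\left(-10 + 7\right) - 29\right)^{2} = \left(-3 - 29\right)^{2} = \left(-32\right)^{2} = 1024$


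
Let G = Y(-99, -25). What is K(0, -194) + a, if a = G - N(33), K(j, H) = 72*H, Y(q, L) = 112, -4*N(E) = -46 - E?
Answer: -55503/4 ≈ -13876.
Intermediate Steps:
N(E) = 23/2 + E/4 (N(E) = -(-46 - E)/4 = 23/2 + E/4)
G = 112
a = 369/4 (a = 112 - (23/2 + (¼)*33) = 112 - (23/2 + 33/4) = 112 - 1*79/4 = 112 - 79/4 = 369/4 ≈ 92.250)
K(0, -194) + a = 72*(-194) + 369/4 = -13968 + 369/4 = -55503/4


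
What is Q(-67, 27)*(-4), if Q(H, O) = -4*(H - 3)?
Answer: -1120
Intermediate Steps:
Q(H, O) = 12 - 4*H (Q(H, O) = -4*(-3 + H) = 12 - 4*H)
Q(-67, 27)*(-4) = (12 - 4*(-67))*(-4) = (12 + 268)*(-4) = 280*(-4) = -1120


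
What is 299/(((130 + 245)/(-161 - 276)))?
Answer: -130663/375 ≈ -348.43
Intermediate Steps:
299/(((130 + 245)/(-161 - 276))) = 299/((375/(-437))) = 299/((375*(-1/437))) = 299/(-375/437) = 299*(-437/375) = -130663/375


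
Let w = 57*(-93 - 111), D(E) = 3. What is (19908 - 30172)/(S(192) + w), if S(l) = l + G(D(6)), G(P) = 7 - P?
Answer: 1283/1429 ≈ 0.89783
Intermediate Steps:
S(l) = 4 + l (S(l) = l + (7 - 1*3) = l + (7 - 3) = l + 4 = 4 + l)
w = -11628 (w = 57*(-204) = -11628)
(19908 - 30172)/(S(192) + w) = (19908 - 30172)/((4 + 192) - 11628) = -10264/(196 - 11628) = -10264/(-11432) = -10264*(-1/11432) = 1283/1429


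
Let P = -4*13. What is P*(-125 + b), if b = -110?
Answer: 12220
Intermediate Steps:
P = -52
P*(-125 + b) = -52*(-125 - 110) = -52*(-235) = 12220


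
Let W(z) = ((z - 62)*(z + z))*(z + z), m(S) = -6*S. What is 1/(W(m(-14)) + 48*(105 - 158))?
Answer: 1/618384 ≈ 1.6171e-6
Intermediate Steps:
W(z) = 4*z²*(-62 + z) (W(z) = ((-62 + z)*(2*z))*(2*z) = (2*z*(-62 + z))*(2*z) = 4*z²*(-62 + z))
1/(W(m(-14)) + 48*(105 - 158)) = 1/(4*(-6*(-14))²*(-62 - 6*(-14)) + 48*(105 - 158)) = 1/(4*84²*(-62 + 84) + 48*(-53)) = 1/(4*7056*22 - 2544) = 1/(620928 - 2544) = 1/618384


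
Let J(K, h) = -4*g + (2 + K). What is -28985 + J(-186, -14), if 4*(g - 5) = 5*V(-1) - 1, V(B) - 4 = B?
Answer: -29203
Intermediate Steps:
V(B) = 4 + B
g = 17/2 (g = 5 + (5*(4 - 1) - 1)/4 = 5 + (5*3 - 1)/4 = 5 + (15 - 1)/4 = 5 + (1/4)*14 = 5 + 7/2 = 17/2 ≈ 8.5000)
J(K, h) = -32 + K (J(K, h) = -4*17/2 + (2 + K) = -34 + (2 + K) = -32 + K)
-28985 + J(-186, -14) = -28985 + (-32 - 186) = -28985 - 218 = -29203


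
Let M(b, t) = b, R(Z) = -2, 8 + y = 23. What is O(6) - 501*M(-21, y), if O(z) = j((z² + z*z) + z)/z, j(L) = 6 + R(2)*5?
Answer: 31561/3 ≈ 10520.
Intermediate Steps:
y = 15 (y = -8 + 23 = 15)
j(L) = -4 (j(L) = 6 - 2*5 = 6 - 10 = -4)
O(z) = -4/z
O(6) - 501*M(-21, y) = -4/6 - 501*(-21) = -4*⅙ + 10521 = -⅔ + 10521 = 31561/3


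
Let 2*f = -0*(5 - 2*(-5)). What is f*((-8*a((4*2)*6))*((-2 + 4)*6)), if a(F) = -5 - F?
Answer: 0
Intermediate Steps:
f = 0 (f = (-0*(5 - 2*(-5)))/2 = (-0*(5 + 10))/2 = (-0*15)/2 = (-72*0)/2 = (1/2)*0 = 0)
f*((-8*a((4*2)*6))*((-2 + 4)*6)) = 0*((-8*(-5 - 4*2*6))*((-2 + 4)*6)) = 0*((-8*(-5 - 8*6))*(2*6)) = 0*(-8*(-5 - 1*48)*12) = 0*(-8*(-5 - 48)*12) = 0*(-8*(-53)*12) = 0*(424*12) = 0*5088 = 0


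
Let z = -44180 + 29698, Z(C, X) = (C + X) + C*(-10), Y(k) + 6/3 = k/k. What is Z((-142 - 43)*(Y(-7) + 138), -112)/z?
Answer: -227993/14482 ≈ -15.743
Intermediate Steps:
Y(k) = -1 (Y(k) = -2 + k/k = -2 + 1 = -1)
Z(C, X) = X - 9*C (Z(C, X) = (C + X) - 10*C = X - 9*C)
z = -14482
Z((-142 - 43)*(Y(-7) + 138), -112)/z = (-112 - 9*(-142 - 43)*(-1 + 138))/(-14482) = (-112 - (-1665)*137)*(-1/14482) = (-112 - 9*(-25345))*(-1/14482) = (-112 + 228105)*(-1/14482) = 227993*(-1/14482) = -227993/14482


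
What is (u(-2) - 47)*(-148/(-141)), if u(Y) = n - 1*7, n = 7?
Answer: -148/3 ≈ -49.333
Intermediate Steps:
u(Y) = 0 (u(Y) = 7 - 1*7 = 7 - 7 = 0)
(u(-2) - 47)*(-148/(-141)) = (0 - 47)*(-148/(-141)) = -(-6956)*(-1)/141 = -47*148/141 = -148/3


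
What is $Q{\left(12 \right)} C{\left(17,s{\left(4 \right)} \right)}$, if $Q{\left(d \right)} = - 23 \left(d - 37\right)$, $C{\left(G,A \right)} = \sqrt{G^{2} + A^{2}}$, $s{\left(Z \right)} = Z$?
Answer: $575 \sqrt{305} \approx 10042.0$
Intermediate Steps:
$C{\left(G,A \right)} = \sqrt{A^{2} + G^{2}}$
$Q{\left(d \right)} = 851 - 23 d$ ($Q{\left(d \right)} = - 23 \left(-37 + d\right) = 851 - 23 d$)
$Q{\left(12 \right)} C{\left(17,s{\left(4 \right)} \right)} = \left(851 - 276\right) \sqrt{4^{2} + 17^{2}} = \left(851 - 276\right) \sqrt{16 + 289} = 575 \sqrt{305}$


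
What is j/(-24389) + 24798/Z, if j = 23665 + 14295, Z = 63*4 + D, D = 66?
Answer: 98787857/1292617 ≈ 76.425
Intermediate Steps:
Z = 318 (Z = 63*4 + 66 = 252 + 66 = 318)
j = 37960
j/(-24389) + 24798/Z = 37960/(-24389) + 24798/318 = 37960*(-1/24389) + 24798*(1/318) = -37960/24389 + 4133/53 = 98787857/1292617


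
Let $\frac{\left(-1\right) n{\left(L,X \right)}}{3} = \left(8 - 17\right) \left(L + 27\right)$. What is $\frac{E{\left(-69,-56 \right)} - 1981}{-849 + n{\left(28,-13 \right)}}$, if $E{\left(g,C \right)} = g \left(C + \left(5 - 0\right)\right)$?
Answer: $\frac{769}{318} \approx 2.4182$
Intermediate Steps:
$n{\left(L,X \right)} = 729 + 27 L$ ($n{\left(L,X \right)} = - 3 \left(8 - 17\right) \left(L + 27\right) = - 3 \left(- 9 \left(27 + L\right)\right) = - 3 \left(-243 - 9 L\right) = 729 + 27 L$)
$E{\left(g,C \right)} = g \left(5 + C\right)$ ($E{\left(g,C \right)} = g \left(C + \left(5 + 0\right)\right) = g \left(C + 5\right) = g \left(5 + C\right)$)
$\frac{E{\left(-69,-56 \right)} - 1981}{-849 + n{\left(28,-13 \right)}} = \frac{- 69 \left(5 - 56\right) - 1981}{-849 + \left(729 + 27 \cdot 28\right)} = \frac{\left(-69\right) \left(-51\right) - 1981}{-849 + \left(729 + 756\right)} = \frac{3519 - 1981}{-849 + 1485} = \frac{1538}{636} = 1538 \cdot \frac{1}{636} = \frac{769}{318}$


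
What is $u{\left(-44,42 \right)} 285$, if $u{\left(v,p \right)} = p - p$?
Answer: $0$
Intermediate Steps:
$u{\left(v,p \right)} = 0$
$u{\left(-44,42 \right)} 285 = 0 \cdot 285 = 0$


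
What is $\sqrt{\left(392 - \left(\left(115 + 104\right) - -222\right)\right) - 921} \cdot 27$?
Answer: $27 i \sqrt{970} \approx 840.91 i$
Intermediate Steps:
$\sqrt{\left(392 - \left(\left(115 + 104\right) - -222\right)\right) - 921} \cdot 27 = \sqrt{\left(392 - \left(219 + 222\right)\right) - 921} \cdot 27 = \sqrt{\left(392 - 441\right) - 921} \cdot 27 = \sqrt{-49 - 921} \cdot 27 = \sqrt{-970} \cdot 27 = i \sqrt{970} \cdot 27 = 27 i \sqrt{970}$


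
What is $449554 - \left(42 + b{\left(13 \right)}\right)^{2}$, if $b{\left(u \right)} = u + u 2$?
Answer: $442993$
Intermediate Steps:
$b{\left(u \right)} = 3 u$ ($b{\left(u \right)} = u + 2 u = 3 u$)
$449554 - \left(42 + b{\left(13 \right)}\right)^{2} = 449554 - \left(42 + 3 \cdot 13\right)^{2} = 449554 - \left(42 + 39\right)^{2} = 449554 - 81^{2} = 449554 - 6561 = 442993$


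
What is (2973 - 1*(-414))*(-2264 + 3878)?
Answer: 5466618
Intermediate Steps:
(2973 - 1*(-414))*(-2264 + 3878) = (2973 + 414)*1614 = 3387*1614 = 5466618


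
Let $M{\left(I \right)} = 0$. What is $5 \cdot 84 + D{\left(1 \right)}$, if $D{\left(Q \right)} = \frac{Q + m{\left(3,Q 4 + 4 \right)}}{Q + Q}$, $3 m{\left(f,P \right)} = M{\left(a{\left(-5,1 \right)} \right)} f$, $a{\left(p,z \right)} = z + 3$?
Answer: $\frac{841}{2} \approx 420.5$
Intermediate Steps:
$a{\left(p,z \right)} = 3 + z$
$m{\left(f,P \right)} = 0$ ($m{\left(f,P \right)} = \frac{0 f}{3} = \frac{1}{3} \cdot 0 = 0$)
$D{\left(Q \right)} = \frac{1}{2}$ ($D{\left(Q \right)} = \frac{Q + 0}{Q + Q} = \frac{Q}{2 Q} = Q \frac{1}{2 Q} = \frac{1}{2}$)
$5 \cdot 84 + D{\left(1 \right)} = 5 \cdot 84 + \frac{1}{2} = 420 + \frac{1}{2} = \frac{841}{2}$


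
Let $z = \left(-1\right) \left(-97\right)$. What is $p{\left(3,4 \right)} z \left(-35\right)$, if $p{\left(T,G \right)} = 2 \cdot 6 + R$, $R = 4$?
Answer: $-54320$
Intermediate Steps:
$p{\left(T,G \right)} = 16$ ($p{\left(T,G \right)} = 2 \cdot 6 + 4 = 12 + 4 = 16$)
$z = 97$
$p{\left(3,4 \right)} z \left(-35\right) = 16 \cdot 97 \left(-35\right) = 1552 \left(-35\right) = -54320$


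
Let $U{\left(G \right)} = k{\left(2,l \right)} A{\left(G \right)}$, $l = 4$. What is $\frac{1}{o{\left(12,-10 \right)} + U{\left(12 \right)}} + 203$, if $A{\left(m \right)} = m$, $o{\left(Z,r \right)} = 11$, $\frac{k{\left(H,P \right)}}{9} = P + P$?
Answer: $\frac{177626}{875} \approx 203.0$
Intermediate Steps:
$k{\left(H,P \right)} = 18 P$ ($k{\left(H,P \right)} = 9 \left(P + P\right) = 9 \cdot 2 P = 18 P$)
$U{\left(G \right)} = 72 G$ ($U{\left(G \right)} = 18 \cdot 4 G = 72 G$)
$\frac{1}{o{\left(12,-10 \right)} + U{\left(12 \right)}} + 203 = \frac{1}{11 + 72 \cdot 12} + 203 = \frac{1}{11 + 864} + 203 = \frac{1}{875} + 203 = \frac{177626}{875}$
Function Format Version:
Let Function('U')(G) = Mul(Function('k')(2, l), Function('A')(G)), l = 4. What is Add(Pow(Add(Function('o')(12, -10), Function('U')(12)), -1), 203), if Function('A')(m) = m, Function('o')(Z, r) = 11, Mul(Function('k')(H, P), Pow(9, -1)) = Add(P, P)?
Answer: Rational(177626, 875) ≈ 203.00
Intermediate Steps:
Function('k')(H, P) = Mul(18, P) (Function('k')(H, P) = Mul(9, Add(P, P)) = Mul(9, Mul(2, P)) = Mul(18, P))
Function('U')(G) = Mul(72, G) (Function('U')(G) = Mul(Mul(18, 4), G) = Mul(72, G))
Add(Pow(Add(Function('o')(12, -10), Function('U')(12)), -1), 203) = Add(Pow(Add(11, Mul(72, 12)), -1), 203) = Add(Pow(Add(11, 864), -1), 203) = Add(Pow(875, -1), 203) = Add(Rational(1, 875), 203) = Rational(177626, 875)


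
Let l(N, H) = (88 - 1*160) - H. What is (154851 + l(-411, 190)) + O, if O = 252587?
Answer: 407176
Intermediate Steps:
l(N, H) = -72 - H (l(N, H) = (88 - 160) - H = -72 - H)
(154851 + l(-411, 190)) + O = (154851 + (-72 - 1*190)) + 252587 = (154851 + (-72 - 190)) + 252587 = (154851 - 262) + 252587 = 154589 + 252587 = 407176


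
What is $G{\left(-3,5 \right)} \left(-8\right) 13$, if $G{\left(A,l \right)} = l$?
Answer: $-520$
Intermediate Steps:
$G{\left(-3,5 \right)} \left(-8\right) 13 = 5 \left(-8\right) 13 = \left(-40\right) 13 = -520$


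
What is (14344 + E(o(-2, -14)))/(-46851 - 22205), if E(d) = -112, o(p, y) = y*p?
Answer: -1779/8632 ≈ -0.20609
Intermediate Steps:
o(p, y) = p*y
(14344 + E(o(-2, -14)))/(-46851 - 22205) = (14344 - 112)/(-46851 - 22205) = 14232/(-69056) = 14232*(-1/69056) = -1779/8632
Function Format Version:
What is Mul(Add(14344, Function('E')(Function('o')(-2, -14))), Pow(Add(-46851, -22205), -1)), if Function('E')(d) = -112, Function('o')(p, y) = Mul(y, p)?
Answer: Rational(-1779, 8632) ≈ -0.20609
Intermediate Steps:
Function('o')(p, y) = Mul(p, y)
Mul(Add(14344, Function('E')(Function('o')(-2, -14))), Pow(Add(-46851, -22205), -1)) = Mul(Add(14344, -112), Pow(Add(-46851, -22205), -1)) = Mul(14232, Pow(-69056, -1)) = Mul(14232, Rational(-1, 69056)) = Rational(-1779, 8632)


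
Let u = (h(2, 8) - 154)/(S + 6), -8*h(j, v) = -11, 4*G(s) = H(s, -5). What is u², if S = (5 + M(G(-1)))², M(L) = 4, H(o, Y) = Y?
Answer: 165649/53824 ≈ 3.0776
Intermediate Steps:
G(s) = -5/4 (G(s) = (¼)*(-5) = -5/4)
h(j, v) = 11/8 (h(j, v) = -⅛*(-11) = 11/8)
S = 81 (S = (5 + 4)² = 9² = 81)
u = -407/232 (u = (11/8 - 154)/(81 + 6) = -1221/8/87 = -1221/8*1/87 = -407/232 ≈ -1.7543)
u² = (-407/232)² = 165649/53824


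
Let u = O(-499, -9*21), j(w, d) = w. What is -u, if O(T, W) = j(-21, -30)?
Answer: 21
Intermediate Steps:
O(T, W) = -21
u = -21
-u = -1*(-21) = 21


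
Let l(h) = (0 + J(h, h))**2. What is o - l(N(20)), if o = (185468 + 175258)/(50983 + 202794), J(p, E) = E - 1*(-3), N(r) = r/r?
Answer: -3699706/253777 ≈ -14.579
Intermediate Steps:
N(r) = 1
J(p, E) = 3 + E (J(p, E) = E + 3 = 3 + E)
o = 360726/253777 ≈ 1.4214
l(h) = (3 + h)**2 (l(h) = (0 + (3 + h))**2 = (3 + h)**2)
o - l(N(20)) = 360726/253777 - (3 + 1)**2 = 360726/253777 - 1*4**2 = 360726/253777 - 1*16 = 360726/253777 - 16 = -3699706/253777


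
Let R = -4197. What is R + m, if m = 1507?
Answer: -2690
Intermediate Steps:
R + m = -4197 + 1507 = -2690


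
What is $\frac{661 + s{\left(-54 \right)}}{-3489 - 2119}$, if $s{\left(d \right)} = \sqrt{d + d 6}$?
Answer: $- \frac{661}{5608} - \frac{3 i \sqrt{42}}{5608} \approx -0.11787 - 0.0034669 i$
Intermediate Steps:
$s{\left(d \right)} = \sqrt{7} \sqrt{d}$ ($s{\left(d \right)} = \sqrt{d + 6 d} = \sqrt{7 d} = \sqrt{7} \sqrt{d}$)
$\frac{661 + s{\left(-54 \right)}}{-3489 - 2119} = \frac{661 + \sqrt{7} \sqrt{-54}}{-3489 - 2119} = \frac{661 + \sqrt{7} \cdot 3 i \sqrt{6}}{-5608} = \left(661 + 3 i \sqrt{42}\right) \left(- \frac{1}{5608}\right) = - \frac{661}{5608} - \frac{3 i \sqrt{42}}{5608}$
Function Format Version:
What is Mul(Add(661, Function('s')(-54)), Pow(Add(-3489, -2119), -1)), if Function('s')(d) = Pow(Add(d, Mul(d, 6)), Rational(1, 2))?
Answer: Add(Rational(-661, 5608), Mul(Rational(-3, 5608), I, Pow(42, Rational(1, 2)))) ≈ Add(-0.11787, Mul(-0.0034669, I))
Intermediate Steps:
Function('s')(d) = Mul(Pow(7, Rational(1, 2)), Pow(d, Rational(1, 2))) (Function('s')(d) = Pow(Add(d, Mul(6, d)), Rational(1, 2)) = Pow(Mul(7, d), Rational(1, 2)) = Mul(Pow(7, Rational(1, 2)), Pow(d, Rational(1, 2))))
Mul(Add(661, Function('s')(-54)), Pow(Add(-3489, -2119), -1)) = Mul(Add(661, Mul(Pow(7, Rational(1, 2)), Pow(-54, Rational(1, 2)))), Pow(Add(-3489, -2119), -1)) = Mul(Add(661, Mul(Pow(7, Rational(1, 2)), Mul(3, I, Pow(6, Rational(1, 2))))), Pow(-5608, -1)) = Mul(Add(661, Mul(3, I, Pow(42, Rational(1, 2)))), Rational(-1, 5608)) = Add(Rational(-661, 5608), Mul(Rational(-3, 5608), I, Pow(42, Rational(1, 2))))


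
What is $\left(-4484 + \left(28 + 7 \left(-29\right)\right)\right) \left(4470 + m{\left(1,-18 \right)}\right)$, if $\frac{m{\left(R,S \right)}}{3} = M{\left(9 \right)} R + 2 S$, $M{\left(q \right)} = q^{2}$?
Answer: $-21454695$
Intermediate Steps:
$m{\left(R,S \right)} = 6 S + 243 R$ ($m{\left(R,S \right)} = 3 \left(9^{2} R + 2 S\right) = 3 \left(81 R + 2 S\right) = 3 \left(2 S + 81 R\right) = 6 S + 243 R$)
$\left(-4484 + \left(28 + 7 \left(-29\right)\right)\right) \left(4470 + m{\left(1,-18 \right)}\right) = \left(-4484 + \left(28 + 7 \left(-29\right)\right)\right) \left(4470 + \left(6 \left(-18\right) + 243 \cdot 1\right)\right) = \left(-4484 + \left(28 - 203\right)\right) \left(4470 + \left(-108 + 243\right)\right) = \left(-4484 - 175\right) \left(4470 + 135\right) = \left(-4659\right) 4605 = -21454695$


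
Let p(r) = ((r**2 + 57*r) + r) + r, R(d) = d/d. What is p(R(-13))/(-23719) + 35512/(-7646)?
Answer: -421383944/90677737 ≈ -4.6470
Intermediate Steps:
R(d) = 1
p(r) = r**2 + 59*r (p(r) = (r**2 + 58*r) + r = r**2 + 59*r)
p(R(-13))/(-23719) + 35512/(-7646) = (1*(59 + 1))/(-23719) + 35512/(-7646) = (1*60)*(-1/23719) + 35512*(-1/7646) = 60*(-1/23719) - 17756/3823 = -60/23719 - 17756/3823 = -421383944/90677737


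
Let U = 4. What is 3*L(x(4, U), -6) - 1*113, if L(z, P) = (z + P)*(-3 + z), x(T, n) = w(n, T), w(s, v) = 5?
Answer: -119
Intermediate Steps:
x(T, n) = 5
L(z, P) = (-3 + z)*(P + z) (L(z, P) = (P + z)*(-3 + z) = (-3 + z)*(P + z))
3*L(x(4, U), -6) - 1*113 = 3*(5² - 3*(-6) - 3*5 - 6*5) - 1*113 = 3*(25 + 18 - 15 - 30) - 113 = 3*(-2) - 113 = -6 - 113 = -119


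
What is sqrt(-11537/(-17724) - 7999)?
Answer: I*sqrt(628150696509)/8862 ≈ 89.433*I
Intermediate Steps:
sqrt(-11537/(-17724) - 7999) = sqrt(-11537*(-1/17724) - 7999) = sqrt(11537/17724 - 7999) = sqrt(-141762739/17724) = I*sqrt(628150696509)/8862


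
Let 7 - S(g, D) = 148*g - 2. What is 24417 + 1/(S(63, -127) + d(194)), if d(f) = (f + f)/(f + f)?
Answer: 227419937/9314 ≈ 24417.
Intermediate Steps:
S(g, D) = 9 - 148*g (S(g, D) = 7 - (148*g - 2) = 7 - (-2 + 148*g) = 7 + (2 - 148*g) = 9 - 148*g)
d(f) = 1 (d(f) = (2*f)/((2*f)) = (2*f)*(1/(2*f)) = 1)
24417 + 1/(S(63, -127) + d(194)) = 24417 + 1/((9 - 148*63) + 1) = 24417 + 1/((9 - 9324) + 1) = 24417 + 1/(-9315 + 1) = 24417 + 1/(-9314) = 24417 - 1/9314 = 227419937/9314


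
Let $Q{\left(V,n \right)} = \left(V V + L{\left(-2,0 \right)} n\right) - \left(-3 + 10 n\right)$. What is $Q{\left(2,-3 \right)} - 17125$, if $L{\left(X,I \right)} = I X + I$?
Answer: $-17088$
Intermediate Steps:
$L{\left(X,I \right)} = I + I X$
$Q{\left(V,n \right)} = 3 + V^{2} - 10 n$ ($Q{\left(V,n \right)} = \left(V V + 0 \left(1 - 2\right) n\right) - \left(-3 + 10 n\right) = \left(V^{2} + 0 \left(-1\right) n\right) - \left(-3 + 10 n\right) = \left(V^{2} + 0 n\right) - \left(-3 + 10 n\right) = \left(V^{2} + 0\right) - \left(-3 + 10 n\right) = V^{2} - \left(-3 + 10 n\right) = 3 + V^{2} - 10 n$)
$Q{\left(2,-3 \right)} - 17125 = \left(3 + 2^{2} - -30\right) - 17125 = \left(3 + 4 + 30\right) - 17125 = 37 - 17125 = -17088$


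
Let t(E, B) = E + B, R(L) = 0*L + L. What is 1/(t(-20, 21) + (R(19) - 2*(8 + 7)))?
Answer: -1/10 ≈ -0.10000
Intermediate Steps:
R(L) = L (R(L) = 0 + L = L)
t(E, B) = B + E
1/(t(-20, 21) + (R(19) - 2*(8 + 7))) = 1/((21 - 20) + (19 - 2*(8 + 7))) = 1/(1 + (19 - 2*15)) = 1/(1 + (19 - 30)) = 1/(1 - 11) = 1/(-10) = -1/10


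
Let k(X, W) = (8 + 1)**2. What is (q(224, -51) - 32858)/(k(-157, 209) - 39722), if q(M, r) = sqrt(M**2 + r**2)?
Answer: 4694/5663 - sqrt(52777)/39641 ≈ 0.82309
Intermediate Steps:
k(X, W) = 81 (k(X, W) = 9**2 = 81)
(q(224, -51) - 32858)/(k(-157, 209) - 39722) = (sqrt(224**2 + (-51)**2) - 32858)/(81 - 39722) = (sqrt(50176 + 2601) - 32858)/(-39641) = (sqrt(52777) - 32858)*(-1/39641) = (-32858 + sqrt(52777))*(-1/39641) = 4694/5663 - sqrt(52777)/39641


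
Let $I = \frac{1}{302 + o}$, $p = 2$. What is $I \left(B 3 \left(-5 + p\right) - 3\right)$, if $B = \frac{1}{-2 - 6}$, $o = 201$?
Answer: $- \frac{15}{4024} \approx -0.0037276$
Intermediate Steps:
$I = \frac{1}{503}$ ($I = \frac{1}{302 + 201} = \frac{1}{503} \approx 0.0019881$)
$B = - \frac{1}{8}$ ($B = \frac{1}{-8} = - \frac{1}{8} \approx -0.125$)
$I \left(B 3 \left(-5 + p\right) - 3\right) = \frac{- \frac{3 \left(-5 + 2\right)}{8} - 3}{503} = \frac{- \frac{3 \left(-3\right)}{8} - 3}{503} = \frac{\left(- \frac{1}{8}\right) \left(-9\right) - 3}{503} = \frac{\frac{9}{8} - 3}{503} = \frac{1}{503} \left(- \frac{15}{8}\right) = - \frac{15}{4024}$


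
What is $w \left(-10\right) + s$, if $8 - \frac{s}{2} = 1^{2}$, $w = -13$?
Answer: $144$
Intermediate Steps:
$s = 14$ ($s = 16 - 2 \cdot 1^{2} = 16 - 2 = 14$)
$w \left(-10\right) + s = \left(-13\right) \left(-10\right) + 14 = 130 + 14 = 144$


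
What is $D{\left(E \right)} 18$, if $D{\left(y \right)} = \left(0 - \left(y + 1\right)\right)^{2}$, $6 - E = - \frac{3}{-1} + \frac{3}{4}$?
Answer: $\frac{1521}{8} \approx 190.13$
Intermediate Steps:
$E = \frac{9}{4}$ ($E = 6 - \left(- \frac{3}{-1} + \frac{3}{4}\right) = 6 - \left(\left(-3\right) \left(-1\right) + 3 \cdot \frac{1}{4}\right) = 6 - \left(3 + \frac{3}{4}\right) = 6 - \frac{15}{4} = \frac{9}{4} \approx 2.25$)
$D{\left(y \right)} = \left(-1 - y\right)^{2}$ ($D{\left(y \right)} = \left(0 - \left(1 + y\right)\right)^{2} = \left(-1 - y\right)^{2}$)
$D{\left(E \right)} 18 = \left(1 + \frac{9}{4}\right)^{2} \cdot 18 = \left(\frac{13}{4}\right)^{2} \cdot 18 = \frac{169}{16} \cdot 18 = \frac{1521}{8}$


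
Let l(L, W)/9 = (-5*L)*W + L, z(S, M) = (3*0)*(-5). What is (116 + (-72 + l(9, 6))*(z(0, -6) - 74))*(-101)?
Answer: -18106270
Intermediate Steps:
z(S, M) = 0 (z(S, M) = 0*(-5) = 0)
l(L, W) = 9*L - 45*L*W (l(L, W) = 9*((-5*L)*W + L) = 9*(-5*L*W + L) = 9*(L - 5*L*W) = 9*L - 45*L*W)
(116 + (-72 + l(9, 6))*(z(0, -6) - 74))*(-101) = (116 + (-72 + 9*9*(1 - 5*6))*(0 - 74))*(-101) = (116 + (-72 + 9*9*(1 - 30))*(-74))*(-101) = (116 + (-72 + 9*9*(-29))*(-74))*(-101) = (116 + (-72 - 2349)*(-74))*(-101) = (116 - 2421*(-74))*(-101) = (116 + 179154)*(-101) = 179270*(-101) = -18106270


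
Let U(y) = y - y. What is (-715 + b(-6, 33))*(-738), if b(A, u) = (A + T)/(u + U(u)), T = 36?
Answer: 5796990/11 ≈ 5.2700e+5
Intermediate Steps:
U(y) = 0
b(A, u) = (36 + A)/u (b(A, u) = (A + 36)/(u + 0) = (36 + A)/u)
(-715 + b(-6, 33))*(-738) = (-715 + (36 - 6)/33)*(-738) = (-715 + (1/33)*30)*(-738) = (-715 + 10/11)*(-738) = -7855/11*(-738) = 5796990/11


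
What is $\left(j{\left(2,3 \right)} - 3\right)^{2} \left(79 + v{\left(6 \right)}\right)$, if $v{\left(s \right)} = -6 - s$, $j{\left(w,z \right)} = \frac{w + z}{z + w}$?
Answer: $268$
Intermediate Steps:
$j{\left(w,z \right)} = 1$ ($j{\left(w,z \right)} = \frac{w + z}{w + z} = 1$)
$\left(j{\left(2,3 \right)} - 3\right)^{2} \left(79 + v{\left(6 \right)}\right) = \left(1 - 3\right)^{2} \left(79 - 12\right) = \left(-2\right)^{2} \left(79 - 12\right) = 4 \left(79 - 12\right) = 4 \cdot 67 = 268$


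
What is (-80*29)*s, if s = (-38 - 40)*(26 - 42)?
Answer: -2895360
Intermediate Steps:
s = 1248 (s = -78*(-16) = 1248)
(-80*29)*s = -80*29*1248 = -2320*1248 = -2895360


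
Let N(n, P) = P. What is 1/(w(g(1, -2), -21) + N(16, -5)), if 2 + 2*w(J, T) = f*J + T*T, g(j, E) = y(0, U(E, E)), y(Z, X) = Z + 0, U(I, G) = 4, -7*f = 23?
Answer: 2/429 ≈ 0.0046620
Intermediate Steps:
f = -23/7 (f = -⅐*23 = -23/7 ≈ -3.2857)
y(Z, X) = Z
g(j, E) = 0
w(J, T) = -1 + T²/2 - 23*J/14 (w(J, T) = -1 + (-23*J/7 + T*T)/2 = -1 + (-23*J/7 + T²)/2 = -1 + (T² - 23*J/7)/2 = -1 + (T²/2 - 23*J/14) = -1 + T²/2 - 23*J/14)
1/(w(g(1, -2), -21) + N(16, -5)) = 1/((-1 + (½)*(-21)² - 23/14*0) - 5) = 1/((-1 + (½)*441 + 0) - 5) = 1/((-1 + 441/2 + 0) - 5) = 1/(439/2 - 5) = 1/(429/2) = 2/429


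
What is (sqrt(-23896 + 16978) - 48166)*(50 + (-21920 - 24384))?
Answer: 2227870164 - 46254*I*sqrt(6918) ≈ 2.2279e+9 - 3.8472e+6*I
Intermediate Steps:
(sqrt(-23896 + 16978) - 48166)*(50 + (-21920 - 24384)) = (sqrt(-6918) - 48166)*(50 - 46304) = (I*sqrt(6918) - 48166)*(-46254) = (-48166 + I*sqrt(6918))*(-46254) = 2227870164 - 46254*I*sqrt(6918)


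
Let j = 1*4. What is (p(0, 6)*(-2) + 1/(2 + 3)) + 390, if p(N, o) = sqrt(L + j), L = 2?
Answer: 1951/5 - 2*sqrt(6) ≈ 385.30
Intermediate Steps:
j = 4
p(N, o) = sqrt(6) (p(N, o) = sqrt(2 + 4) = sqrt(6))
(p(0, 6)*(-2) + 1/(2 + 3)) + 390 = (sqrt(6)*(-2) + 1/(2 + 3)) + 390 = (-2*sqrt(6) + 1/5) + 390 = (1/5 - 2*sqrt(6)) + 390 = 1951/5 - 2*sqrt(6)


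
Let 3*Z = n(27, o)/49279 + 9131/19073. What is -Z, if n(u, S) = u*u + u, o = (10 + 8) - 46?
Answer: -464385737/2819695101 ≈ -0.16469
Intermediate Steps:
o = -28 (o = 18 - 46 = -28)
n(u, S) = u + u**2 (n(u, S) = u**2 + u = u + u**2)
Z = 464385737/2819695101 (Z = ((27*(1 + 27))/49279 + 9131/19073)/3 = ((27*28)*(1/49279) + 9131*(1/19073))/3 = (756*(1/49279) + 9131/19073)/3 = (756/49279 + 9131/19073)/3 = (1/3)*(464385737/939898367) = 464385737/2819695101 ≈ 0.16469)
-Z = -1*464385737/2819695101 = -464385737/2819695101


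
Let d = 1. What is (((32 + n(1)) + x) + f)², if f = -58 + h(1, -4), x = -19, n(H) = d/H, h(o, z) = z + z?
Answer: 2704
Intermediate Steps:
h(o, z) = 2*z
n(H) = 1/H
f = -66 (f = -58 + 2*(-4) = -58 - 8 = -66)
(((32 + n(1)) + x) + f)² = (((32 + 1/1) - 19) - 66)² = (((32 + 1) - 19) - 66)² = ((33 - 19) - 66)² = (14 - 66)² = (-52)² = 2704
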